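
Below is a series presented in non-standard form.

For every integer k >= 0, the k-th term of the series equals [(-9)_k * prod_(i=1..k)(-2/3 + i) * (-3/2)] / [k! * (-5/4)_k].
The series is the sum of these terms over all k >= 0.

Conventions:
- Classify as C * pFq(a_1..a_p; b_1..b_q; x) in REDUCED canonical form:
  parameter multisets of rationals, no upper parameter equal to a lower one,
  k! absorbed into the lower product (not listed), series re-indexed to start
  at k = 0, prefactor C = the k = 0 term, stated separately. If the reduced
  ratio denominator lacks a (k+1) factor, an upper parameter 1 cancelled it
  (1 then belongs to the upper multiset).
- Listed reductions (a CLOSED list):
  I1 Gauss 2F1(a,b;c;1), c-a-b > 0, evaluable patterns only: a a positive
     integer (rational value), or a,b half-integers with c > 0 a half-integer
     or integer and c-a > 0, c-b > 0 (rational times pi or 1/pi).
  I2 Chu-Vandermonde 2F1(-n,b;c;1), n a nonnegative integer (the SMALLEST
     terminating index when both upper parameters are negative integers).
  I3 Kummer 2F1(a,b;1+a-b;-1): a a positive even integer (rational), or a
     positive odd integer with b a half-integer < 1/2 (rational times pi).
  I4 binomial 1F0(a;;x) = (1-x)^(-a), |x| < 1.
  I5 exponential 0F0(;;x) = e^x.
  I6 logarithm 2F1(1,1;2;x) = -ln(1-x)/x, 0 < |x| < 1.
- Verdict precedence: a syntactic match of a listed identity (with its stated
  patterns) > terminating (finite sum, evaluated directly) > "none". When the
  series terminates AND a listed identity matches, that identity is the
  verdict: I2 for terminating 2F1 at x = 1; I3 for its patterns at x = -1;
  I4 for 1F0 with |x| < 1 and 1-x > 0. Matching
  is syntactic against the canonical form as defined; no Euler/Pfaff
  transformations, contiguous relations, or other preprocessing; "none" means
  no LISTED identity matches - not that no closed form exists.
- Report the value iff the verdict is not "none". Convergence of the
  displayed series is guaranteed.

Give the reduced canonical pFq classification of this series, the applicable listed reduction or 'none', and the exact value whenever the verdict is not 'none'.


Classification (C = -3/2): 2F1 with upper {-9, 1/3}, lower {-5/4}, argument x = 1. Verdict: Chu-Vandermonde (I2) fires (terminating 2F1 at x = 1 with n = 9, b = 1/3, c = -5/4). Its exact value is -97487299/73338858.

First insight: t_0 = -3/2 here, and the running product (prefactor -3/2) telescopes to a rising factorial.
Step ratio: r(k) = 1 * (k-9) (k+1/3) / [(k-5/4) (k+1)] ; factor over Q: parameters, x = 1, and C = -3/2.


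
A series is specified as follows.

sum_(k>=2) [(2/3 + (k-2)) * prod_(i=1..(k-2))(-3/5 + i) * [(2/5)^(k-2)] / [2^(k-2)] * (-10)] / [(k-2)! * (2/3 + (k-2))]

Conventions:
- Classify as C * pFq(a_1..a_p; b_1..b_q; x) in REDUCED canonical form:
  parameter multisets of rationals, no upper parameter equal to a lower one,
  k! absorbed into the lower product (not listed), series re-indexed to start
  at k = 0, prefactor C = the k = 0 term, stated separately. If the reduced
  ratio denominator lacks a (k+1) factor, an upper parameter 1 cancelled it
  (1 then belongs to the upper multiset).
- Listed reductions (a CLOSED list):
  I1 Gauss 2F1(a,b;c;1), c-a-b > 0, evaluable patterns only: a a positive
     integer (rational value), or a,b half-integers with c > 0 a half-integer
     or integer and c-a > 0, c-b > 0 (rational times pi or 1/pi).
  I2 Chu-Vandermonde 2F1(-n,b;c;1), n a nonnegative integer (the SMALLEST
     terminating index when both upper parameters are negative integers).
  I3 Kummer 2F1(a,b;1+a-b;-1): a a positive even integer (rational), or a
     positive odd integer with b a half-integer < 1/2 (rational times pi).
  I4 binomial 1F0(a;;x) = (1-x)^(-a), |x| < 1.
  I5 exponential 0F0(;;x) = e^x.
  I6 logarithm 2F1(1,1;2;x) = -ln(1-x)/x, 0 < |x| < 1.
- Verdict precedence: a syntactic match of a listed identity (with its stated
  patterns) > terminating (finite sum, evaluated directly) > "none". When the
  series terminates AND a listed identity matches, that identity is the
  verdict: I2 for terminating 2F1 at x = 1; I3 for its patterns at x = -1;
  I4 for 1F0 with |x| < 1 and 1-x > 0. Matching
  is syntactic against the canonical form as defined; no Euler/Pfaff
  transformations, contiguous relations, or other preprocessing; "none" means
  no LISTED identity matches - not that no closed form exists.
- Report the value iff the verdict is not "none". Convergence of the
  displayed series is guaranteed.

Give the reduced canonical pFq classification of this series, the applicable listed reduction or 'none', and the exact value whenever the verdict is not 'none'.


This is -10 * 1F0(2/5; -; 1/5) in reduced canonical form. Verdict: the I4 binomial reduction fires (the 1F0 binomial series: exponent -2/5, x = 1/5). Hence: (-10) * (4/5)^(-2/5).

The tell: from the first term -10: striking the common factor k + 2/3 reduces the term (C = -10, x = 1/5).
Ratio: r(k) = (1/5) * (k+2/5) / [(k+1)] ; factor over Q: parameters, x = (1/5), and C = -10.


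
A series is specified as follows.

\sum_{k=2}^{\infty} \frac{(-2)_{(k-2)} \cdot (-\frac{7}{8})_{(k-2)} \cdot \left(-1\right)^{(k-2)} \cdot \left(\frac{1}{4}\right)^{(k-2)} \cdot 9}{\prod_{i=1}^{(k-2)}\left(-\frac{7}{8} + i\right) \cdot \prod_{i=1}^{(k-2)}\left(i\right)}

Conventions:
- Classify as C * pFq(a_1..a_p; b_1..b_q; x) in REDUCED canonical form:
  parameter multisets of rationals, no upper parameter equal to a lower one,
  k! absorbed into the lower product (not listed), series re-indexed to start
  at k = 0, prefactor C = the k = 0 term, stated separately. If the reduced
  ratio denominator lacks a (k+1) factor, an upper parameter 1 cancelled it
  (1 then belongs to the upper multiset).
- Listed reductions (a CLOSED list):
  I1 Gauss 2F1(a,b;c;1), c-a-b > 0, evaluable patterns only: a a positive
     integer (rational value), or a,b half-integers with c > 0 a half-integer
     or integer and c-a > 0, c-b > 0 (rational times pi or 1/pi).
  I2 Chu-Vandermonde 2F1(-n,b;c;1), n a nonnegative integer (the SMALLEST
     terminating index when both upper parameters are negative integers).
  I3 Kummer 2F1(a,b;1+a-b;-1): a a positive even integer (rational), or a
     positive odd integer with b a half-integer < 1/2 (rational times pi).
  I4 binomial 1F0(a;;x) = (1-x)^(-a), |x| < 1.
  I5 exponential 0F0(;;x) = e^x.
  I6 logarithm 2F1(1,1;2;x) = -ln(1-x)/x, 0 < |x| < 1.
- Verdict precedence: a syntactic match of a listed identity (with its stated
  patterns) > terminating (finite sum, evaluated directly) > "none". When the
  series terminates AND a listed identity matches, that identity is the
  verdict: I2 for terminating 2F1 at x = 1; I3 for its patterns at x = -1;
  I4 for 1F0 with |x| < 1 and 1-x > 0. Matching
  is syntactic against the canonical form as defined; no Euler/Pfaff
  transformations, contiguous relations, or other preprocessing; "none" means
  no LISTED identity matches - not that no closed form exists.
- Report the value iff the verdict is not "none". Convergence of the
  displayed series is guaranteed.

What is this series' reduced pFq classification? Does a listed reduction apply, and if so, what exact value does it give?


The tell: with t_0 = 9, the lower running product (prefactor 9) is a rising factorial.
Step ratio: r(k) = -\frac{1}{4} * (k-2) (k-\frac{7}{8}) / [(k+\frac{1}{8}) (k+1)] - rational in k, leading ratio -\frac{1}{4}; with t_0 = 9, classification follows.

At argument -\frac{1}{4}: a 2F1 with upper {-2, -\frac{7}{8}}, lower {\frac{1}{8}}, scaled by C = 9. Verdict: terminating - upper parameter -2 makes this a finite sum (last index 2), evaluated exactly. Exact value: -\frac{367}{16}.


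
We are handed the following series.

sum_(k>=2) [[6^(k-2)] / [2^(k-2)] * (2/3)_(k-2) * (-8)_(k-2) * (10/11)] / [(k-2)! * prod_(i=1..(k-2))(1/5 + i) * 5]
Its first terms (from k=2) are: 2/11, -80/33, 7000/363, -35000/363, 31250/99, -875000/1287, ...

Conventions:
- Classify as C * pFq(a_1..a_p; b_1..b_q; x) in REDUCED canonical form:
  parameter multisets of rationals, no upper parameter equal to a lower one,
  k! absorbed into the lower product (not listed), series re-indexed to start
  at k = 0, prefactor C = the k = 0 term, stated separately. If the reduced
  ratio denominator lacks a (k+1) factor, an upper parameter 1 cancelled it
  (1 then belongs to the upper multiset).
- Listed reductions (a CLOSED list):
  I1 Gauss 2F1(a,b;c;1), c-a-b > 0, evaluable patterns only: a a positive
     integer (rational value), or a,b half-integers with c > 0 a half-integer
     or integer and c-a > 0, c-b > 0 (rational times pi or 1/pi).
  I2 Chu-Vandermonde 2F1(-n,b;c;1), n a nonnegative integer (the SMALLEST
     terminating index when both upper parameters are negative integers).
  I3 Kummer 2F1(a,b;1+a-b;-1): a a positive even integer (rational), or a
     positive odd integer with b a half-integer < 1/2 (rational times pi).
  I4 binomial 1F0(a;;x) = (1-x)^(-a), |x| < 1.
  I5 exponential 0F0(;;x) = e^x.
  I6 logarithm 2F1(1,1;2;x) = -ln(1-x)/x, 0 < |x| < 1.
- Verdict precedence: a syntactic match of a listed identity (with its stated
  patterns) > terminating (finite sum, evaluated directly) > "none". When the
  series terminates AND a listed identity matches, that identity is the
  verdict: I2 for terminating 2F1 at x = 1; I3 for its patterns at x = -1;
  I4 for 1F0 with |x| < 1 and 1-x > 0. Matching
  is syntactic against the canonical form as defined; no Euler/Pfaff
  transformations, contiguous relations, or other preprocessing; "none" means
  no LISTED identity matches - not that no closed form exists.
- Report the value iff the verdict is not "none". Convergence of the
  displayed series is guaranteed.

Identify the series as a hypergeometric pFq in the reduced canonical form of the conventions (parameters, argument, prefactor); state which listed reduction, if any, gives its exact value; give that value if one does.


Canonical form: C = 2/11 times 2F1 with upper {-8, 2/3}, lower {6/5}, x = 3. Verdict: terminating at k = 8: the factor (-8)_k kills every later term; summing the 9 survivors is exact. Hence: 437422127/53980641.

The tell: with t_0 = 2/11, the two k-th powers (prefactor 2/11) combine into one argument.
Adjacent-term ratio: r(k) = 3 * (k-8) (k+2/3) / [(k+6/5) (k+1)] - poly over poly, x = 3 from leading terms; C = 2/11 at k = 0.


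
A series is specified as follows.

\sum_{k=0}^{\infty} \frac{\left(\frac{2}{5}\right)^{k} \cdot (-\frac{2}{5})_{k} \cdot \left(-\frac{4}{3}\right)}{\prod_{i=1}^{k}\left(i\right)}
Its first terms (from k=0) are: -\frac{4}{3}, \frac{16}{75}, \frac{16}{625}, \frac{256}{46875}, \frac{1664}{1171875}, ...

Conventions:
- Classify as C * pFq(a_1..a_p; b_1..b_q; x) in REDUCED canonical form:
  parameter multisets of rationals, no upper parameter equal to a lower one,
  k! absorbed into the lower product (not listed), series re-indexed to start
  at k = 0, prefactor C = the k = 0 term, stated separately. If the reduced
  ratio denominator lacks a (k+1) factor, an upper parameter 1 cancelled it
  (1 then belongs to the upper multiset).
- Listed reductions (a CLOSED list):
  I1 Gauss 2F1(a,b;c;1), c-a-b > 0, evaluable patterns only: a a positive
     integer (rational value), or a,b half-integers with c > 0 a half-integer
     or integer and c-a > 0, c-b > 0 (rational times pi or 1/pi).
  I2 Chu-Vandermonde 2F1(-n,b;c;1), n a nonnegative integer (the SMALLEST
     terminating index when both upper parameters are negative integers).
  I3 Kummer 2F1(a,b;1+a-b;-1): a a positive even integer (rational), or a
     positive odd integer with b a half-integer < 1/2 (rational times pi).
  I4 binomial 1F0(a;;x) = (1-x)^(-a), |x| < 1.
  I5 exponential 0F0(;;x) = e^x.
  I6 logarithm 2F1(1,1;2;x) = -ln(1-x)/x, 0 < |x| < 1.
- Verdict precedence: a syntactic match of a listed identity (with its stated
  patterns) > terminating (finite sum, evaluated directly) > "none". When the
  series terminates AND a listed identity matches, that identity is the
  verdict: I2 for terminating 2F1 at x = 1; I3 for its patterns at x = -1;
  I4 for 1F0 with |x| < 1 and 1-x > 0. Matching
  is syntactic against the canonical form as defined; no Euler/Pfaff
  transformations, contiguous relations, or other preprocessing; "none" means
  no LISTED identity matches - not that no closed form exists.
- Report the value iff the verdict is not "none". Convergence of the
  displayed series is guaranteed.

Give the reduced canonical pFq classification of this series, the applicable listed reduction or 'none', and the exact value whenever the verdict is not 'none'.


This is -\frac{4}{3} * 1F0(-\frac{2}{5}; -; \frac{2}{5}) in reduced canonical form. Verdict: the I4 binomial reduction fires (the 1F0 binomial series: exponent 2/5, x = \frac{2}{5}). Hence: \left(-\frac{4}{3}\right) \cdot \left(\frac{3}{5}\right)^{\frac{2}{5}}.

The tell: with t_0 = -\frac{4}{3}, the product of the first k integers (C = -4/3, x = 2/5) is k!.
Step ratio: r(k) = \frac{2}{5} * (k-\frac{2}{5}) / [(k+1)] - rational in k, leading ratio \frac{2}{5}; with t_0 = -\frac{4}{3}, classification follows.


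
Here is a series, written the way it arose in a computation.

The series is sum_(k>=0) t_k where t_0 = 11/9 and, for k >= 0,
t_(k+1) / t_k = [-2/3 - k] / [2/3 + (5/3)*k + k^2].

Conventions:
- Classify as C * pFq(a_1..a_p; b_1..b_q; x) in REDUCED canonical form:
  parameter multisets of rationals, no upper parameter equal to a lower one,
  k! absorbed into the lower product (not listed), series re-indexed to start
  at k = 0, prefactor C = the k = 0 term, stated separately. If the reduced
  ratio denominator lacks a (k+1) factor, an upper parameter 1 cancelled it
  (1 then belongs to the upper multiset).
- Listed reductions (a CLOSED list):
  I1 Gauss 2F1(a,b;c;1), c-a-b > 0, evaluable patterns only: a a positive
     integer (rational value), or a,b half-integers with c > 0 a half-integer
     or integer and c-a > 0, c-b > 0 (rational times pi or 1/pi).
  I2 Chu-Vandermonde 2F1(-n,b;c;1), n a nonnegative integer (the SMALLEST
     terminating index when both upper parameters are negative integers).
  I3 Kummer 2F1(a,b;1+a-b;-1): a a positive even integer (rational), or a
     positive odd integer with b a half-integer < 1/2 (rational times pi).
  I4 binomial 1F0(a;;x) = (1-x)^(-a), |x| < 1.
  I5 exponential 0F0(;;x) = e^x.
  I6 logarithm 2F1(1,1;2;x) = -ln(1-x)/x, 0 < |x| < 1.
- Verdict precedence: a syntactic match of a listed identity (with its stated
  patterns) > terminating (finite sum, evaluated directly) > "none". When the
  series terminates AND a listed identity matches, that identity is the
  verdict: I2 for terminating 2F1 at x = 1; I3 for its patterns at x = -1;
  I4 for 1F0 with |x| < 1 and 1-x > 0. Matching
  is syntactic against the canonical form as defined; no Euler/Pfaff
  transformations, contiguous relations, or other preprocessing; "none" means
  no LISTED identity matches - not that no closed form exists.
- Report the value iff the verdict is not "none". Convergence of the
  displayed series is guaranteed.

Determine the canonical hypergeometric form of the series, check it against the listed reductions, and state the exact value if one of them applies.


Canonical form: C = 11/9 times 0F0 with upper {-}, lower {-}, x = -1. Verdict: the exponential series (I5) fires (the 0F0 exponential series at x = -1). Exact value: (11/9) * e^(-1).

Key step: from the first term 11/9: cancel k + 2/3 from the displayed ratio first; then prefactor 11/9.
Adjacent-term ratio: r(k) = (-1) * 1 / [(k+1)] ; factor over Q: parameters, x = (-1), and C = 11/9.


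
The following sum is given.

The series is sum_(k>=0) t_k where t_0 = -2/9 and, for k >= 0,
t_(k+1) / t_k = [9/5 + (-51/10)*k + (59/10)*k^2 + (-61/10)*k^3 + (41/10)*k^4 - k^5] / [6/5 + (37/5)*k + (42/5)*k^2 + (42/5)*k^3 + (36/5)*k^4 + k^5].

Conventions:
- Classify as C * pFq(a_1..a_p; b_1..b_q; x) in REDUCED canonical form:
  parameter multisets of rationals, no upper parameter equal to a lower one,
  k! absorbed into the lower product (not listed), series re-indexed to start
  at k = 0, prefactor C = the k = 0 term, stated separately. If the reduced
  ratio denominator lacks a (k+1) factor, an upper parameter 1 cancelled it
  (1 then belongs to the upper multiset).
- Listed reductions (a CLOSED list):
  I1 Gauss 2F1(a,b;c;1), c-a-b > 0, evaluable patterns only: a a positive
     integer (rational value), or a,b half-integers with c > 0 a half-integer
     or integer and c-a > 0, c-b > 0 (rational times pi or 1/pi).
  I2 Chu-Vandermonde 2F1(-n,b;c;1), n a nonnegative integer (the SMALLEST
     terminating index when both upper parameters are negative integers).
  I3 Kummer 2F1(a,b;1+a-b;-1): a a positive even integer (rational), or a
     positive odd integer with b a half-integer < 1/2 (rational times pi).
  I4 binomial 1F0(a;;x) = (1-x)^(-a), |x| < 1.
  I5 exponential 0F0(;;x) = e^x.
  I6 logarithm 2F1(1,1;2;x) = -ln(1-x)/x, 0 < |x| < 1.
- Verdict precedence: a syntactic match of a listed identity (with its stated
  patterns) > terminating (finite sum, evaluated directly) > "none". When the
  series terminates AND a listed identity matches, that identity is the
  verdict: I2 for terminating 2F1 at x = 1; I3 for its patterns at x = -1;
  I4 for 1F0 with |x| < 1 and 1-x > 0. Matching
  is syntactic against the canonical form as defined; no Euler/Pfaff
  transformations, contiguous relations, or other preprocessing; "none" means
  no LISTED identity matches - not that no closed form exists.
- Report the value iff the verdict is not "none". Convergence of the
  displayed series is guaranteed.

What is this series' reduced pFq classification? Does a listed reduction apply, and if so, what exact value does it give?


Structural cue: x = (-1) and roots of the ratio polynomials (C = -2/9, x = -1) are the negated parameters.
Step ratio: r(k) = (-1) * (k-2) (k-3/2) (k-3/5) / [(k+1/5) (k+6) (k+1)] ; factor over Q: parameters, x = (-1), and C = -2/9.

The series (x = -1) is 3F2: upper {-2, -3/2, -3/5}, lower {1/5, 6}, prefactor -2/9. Verdict: terminating (-2 upstairs). 3 nonzero terms in all; added directly. Hence: -139/252.


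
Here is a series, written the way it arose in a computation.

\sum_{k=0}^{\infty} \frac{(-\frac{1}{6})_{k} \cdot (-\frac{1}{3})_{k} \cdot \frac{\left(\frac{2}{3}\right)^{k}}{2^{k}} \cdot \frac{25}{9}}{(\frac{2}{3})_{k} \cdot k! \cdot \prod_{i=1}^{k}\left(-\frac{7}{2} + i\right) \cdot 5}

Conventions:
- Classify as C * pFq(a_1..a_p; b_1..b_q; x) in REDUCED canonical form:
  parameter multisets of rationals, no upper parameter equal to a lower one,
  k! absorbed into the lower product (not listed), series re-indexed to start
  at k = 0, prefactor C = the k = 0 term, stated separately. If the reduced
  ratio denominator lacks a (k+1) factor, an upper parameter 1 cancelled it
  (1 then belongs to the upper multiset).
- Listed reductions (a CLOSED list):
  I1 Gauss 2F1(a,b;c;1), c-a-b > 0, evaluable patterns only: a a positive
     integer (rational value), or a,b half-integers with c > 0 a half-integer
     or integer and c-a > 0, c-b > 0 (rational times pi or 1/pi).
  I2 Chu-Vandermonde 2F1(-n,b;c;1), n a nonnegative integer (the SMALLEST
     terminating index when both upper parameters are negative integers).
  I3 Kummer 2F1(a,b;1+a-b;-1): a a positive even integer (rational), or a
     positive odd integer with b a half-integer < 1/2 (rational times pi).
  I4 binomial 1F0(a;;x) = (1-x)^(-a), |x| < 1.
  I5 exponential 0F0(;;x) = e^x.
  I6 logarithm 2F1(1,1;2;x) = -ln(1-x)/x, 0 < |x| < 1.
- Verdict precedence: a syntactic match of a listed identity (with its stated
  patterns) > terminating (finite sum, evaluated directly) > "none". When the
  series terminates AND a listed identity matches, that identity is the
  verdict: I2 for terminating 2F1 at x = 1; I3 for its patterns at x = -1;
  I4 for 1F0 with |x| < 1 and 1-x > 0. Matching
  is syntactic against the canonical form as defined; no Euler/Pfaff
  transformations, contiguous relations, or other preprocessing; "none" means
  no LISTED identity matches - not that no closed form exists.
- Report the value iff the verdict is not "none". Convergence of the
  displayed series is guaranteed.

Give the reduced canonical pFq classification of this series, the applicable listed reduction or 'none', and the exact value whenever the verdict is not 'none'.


x = \frac{1}{3} here; the reduced form reads 2F2, upper {-\frac{1}{3}, -\frac{1}{6}}, lower {-\frac{5}{2}, \frac{2}{3}}, C = \frac{5}{9}. Verdict: none. Every listed pattern misses the 2F2 form at \frac{1}{3}, upper {-\frac{1}{3}, -\frac{1}{6}}.

Key step: t_0 being \frac{5}{9}, the lower running product (C = 5/9, x = 1/3) is a rising factorial.
Term ratio: r(k) = \frac{1}{3} * (k-\frac{1}{3}) (k-\frac{1}{6}) / [(k-\frac{5}{2}) (k+\frac{2}{3}) (k+1)] - rational; roots negated = parameters, x = \frac{1}{3}, C = \frac{5}{9}.


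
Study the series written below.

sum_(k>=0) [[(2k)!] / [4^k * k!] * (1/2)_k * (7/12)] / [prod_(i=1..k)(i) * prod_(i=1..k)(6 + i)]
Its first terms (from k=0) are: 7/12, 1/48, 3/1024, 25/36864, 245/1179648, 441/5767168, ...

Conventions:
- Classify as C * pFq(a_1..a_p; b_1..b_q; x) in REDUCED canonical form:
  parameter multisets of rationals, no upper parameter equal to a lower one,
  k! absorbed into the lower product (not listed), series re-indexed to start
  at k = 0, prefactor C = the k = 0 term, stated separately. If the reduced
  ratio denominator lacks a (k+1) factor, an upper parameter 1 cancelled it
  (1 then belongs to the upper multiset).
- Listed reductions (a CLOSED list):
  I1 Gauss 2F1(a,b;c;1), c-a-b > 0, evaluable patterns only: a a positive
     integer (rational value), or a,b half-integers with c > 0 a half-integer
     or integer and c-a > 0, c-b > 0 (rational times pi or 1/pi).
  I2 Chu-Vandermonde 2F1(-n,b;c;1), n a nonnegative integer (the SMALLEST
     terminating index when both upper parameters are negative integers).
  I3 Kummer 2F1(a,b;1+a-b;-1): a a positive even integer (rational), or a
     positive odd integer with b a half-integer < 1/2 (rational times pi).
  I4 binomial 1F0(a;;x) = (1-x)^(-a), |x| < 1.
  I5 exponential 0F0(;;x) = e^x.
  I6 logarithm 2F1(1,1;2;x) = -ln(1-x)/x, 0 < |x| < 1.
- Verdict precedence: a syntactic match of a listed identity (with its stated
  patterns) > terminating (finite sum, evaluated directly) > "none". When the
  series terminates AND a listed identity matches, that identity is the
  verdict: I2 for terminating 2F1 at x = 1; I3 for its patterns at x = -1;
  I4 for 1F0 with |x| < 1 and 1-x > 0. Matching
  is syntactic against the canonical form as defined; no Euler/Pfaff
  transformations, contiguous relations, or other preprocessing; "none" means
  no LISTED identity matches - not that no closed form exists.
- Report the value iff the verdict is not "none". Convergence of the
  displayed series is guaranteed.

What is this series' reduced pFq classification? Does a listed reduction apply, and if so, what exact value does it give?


x = 1 here; the reduced form reads 2F1, upper {1/2, 1/2}, lower {7}, C = 7/12. Verdict: this is Gauss (I1, half-integer pattern) (x = 1; upper {1/2, 1/2} half-integers, c = 7 in the evaluable pattern). Exact value: (131072/68607) / pi.

First insight: x = 1 and the (2k)!/(4^k k!) block (C = 7/12) is the Pochhammer (1/2)_k.
Term ratio: r(k) = 1 * (k+1/2) (k+1/2) / [(k+7) (k+1)] ; factor over Q: parameters, x = 1, and C = 7/12.


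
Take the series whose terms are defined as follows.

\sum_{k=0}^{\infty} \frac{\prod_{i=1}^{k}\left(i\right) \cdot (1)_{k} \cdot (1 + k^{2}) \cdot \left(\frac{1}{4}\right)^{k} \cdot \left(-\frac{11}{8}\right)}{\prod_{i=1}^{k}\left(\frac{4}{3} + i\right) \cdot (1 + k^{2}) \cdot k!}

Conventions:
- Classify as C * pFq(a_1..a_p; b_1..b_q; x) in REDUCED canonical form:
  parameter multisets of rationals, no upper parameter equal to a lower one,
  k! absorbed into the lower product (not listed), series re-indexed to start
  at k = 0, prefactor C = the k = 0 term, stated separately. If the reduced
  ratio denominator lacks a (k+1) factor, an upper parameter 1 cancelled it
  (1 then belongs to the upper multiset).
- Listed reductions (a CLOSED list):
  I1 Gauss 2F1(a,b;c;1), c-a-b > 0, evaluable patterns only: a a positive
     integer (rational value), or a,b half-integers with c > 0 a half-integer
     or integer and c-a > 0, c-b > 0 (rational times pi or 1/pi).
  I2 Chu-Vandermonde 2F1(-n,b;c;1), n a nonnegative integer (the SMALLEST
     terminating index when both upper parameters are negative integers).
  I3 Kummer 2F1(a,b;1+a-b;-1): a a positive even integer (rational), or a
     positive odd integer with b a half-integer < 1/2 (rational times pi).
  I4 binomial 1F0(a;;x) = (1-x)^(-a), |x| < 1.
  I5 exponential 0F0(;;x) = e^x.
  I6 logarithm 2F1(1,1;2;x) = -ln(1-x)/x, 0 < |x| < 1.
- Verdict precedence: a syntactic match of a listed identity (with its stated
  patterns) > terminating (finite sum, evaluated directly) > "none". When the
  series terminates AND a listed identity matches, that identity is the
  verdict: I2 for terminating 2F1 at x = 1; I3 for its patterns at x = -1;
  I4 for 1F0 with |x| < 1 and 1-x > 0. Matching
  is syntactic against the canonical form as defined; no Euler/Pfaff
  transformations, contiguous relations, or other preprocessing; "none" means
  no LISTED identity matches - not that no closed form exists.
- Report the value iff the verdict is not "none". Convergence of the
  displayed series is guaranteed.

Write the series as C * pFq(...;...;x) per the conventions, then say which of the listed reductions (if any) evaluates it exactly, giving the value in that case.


The series (x = \frac{1}{4}) is 2F1: upper {1, 1}, lower {\frac{7}{3}}, prefactor -\frac{11}{8}. Verdict: none. No listed pattern accepts 2F1(1, 1; \frac{7}{3}; \frac{1}{4}).

Key observation: x = \frac{1}{4} and the lower running product (C = -11/8, x = 1/4) is a rising factorial.
Ratio: r(k) = \frac{1}{4} * (k+1) (k+1) / [(k+\frac{7}{3}) (k+1)] - poly over poly, x = \frac{1}{4} from leading terms; C = -\frac{11}{8} at k = 0.


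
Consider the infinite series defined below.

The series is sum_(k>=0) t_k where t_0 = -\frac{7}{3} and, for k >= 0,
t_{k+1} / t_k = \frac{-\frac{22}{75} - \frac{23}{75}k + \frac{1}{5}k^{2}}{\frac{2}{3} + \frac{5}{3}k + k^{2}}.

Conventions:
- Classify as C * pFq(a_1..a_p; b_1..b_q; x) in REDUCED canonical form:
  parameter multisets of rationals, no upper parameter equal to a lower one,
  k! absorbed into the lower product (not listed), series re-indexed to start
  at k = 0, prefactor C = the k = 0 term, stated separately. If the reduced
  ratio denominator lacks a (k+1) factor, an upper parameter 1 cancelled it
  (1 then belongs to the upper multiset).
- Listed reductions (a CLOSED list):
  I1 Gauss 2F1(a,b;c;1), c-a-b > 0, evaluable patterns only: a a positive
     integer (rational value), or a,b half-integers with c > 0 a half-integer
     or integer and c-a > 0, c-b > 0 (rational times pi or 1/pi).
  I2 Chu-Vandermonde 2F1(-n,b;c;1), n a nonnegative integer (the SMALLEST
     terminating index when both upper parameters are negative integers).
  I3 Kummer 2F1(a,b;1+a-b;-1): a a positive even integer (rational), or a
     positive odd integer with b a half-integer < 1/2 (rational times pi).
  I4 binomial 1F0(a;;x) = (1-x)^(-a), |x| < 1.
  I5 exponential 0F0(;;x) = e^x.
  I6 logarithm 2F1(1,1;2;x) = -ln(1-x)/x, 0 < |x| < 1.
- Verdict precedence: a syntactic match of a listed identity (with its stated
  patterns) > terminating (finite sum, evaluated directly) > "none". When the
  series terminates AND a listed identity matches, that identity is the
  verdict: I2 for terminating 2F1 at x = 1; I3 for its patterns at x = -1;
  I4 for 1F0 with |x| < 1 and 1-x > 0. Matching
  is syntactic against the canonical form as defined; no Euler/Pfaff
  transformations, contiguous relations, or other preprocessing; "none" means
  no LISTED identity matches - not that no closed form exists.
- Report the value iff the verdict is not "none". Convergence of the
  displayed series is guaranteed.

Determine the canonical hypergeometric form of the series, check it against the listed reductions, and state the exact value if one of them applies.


With C = -\frac{7}{3}: the canonical form is 1F0(-\frac{11}{5}; -; \frac{1}{5}). Verdict: this is binomial (I4) (the 1F0 binomial series: exponent 11/5, x = \frac{1}{5}). Hence: \left(-\frac{7}{3}\right) \cdot \left(\frac{4}{5}\right)^{\frac{11}{5}}.

First insight: x = \frac{1}{5} and the ratio is unreduced: k + 2/3 divides both sides (prefactor -7/3).
Consecutive-term ratio: r(k) = \frac{1}{5} * (k-\frac{11}{5}) / [(k+1)] - rational in k, leading ratio \frac{1}{5}; with t_0 = -\frac{7}{3}, classification follows.


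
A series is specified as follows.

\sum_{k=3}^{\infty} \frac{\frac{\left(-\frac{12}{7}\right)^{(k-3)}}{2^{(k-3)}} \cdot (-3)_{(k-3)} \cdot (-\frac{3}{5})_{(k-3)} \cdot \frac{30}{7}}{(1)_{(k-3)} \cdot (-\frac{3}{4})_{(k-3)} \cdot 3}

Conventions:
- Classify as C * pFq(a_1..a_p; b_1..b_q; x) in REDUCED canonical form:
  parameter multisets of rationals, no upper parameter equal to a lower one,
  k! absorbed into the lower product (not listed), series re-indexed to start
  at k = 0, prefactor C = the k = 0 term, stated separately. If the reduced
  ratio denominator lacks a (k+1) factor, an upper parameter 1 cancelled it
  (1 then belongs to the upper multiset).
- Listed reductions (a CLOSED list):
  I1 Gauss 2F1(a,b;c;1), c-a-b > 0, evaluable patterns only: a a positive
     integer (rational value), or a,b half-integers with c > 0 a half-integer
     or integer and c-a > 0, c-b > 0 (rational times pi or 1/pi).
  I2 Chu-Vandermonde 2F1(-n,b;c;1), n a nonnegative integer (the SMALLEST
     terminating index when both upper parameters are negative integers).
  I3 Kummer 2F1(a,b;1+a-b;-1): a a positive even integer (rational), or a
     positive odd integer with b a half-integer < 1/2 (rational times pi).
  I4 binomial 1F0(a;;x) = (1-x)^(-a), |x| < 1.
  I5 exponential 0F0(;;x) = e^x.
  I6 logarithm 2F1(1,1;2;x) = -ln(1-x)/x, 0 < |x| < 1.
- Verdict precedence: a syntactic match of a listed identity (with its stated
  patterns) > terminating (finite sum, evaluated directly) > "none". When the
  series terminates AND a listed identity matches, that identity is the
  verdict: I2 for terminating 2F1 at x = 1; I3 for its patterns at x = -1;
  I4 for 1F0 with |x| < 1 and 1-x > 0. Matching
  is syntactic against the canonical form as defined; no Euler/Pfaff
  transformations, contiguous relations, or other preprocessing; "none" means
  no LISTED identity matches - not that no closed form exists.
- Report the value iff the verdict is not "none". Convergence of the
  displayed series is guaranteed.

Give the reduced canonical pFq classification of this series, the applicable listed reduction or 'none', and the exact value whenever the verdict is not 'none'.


With C = \frac{10}{7}: the canonical form is 2F1(-3, -\frac{3}{5}; -\frac{3}{4}; -\frac{6}{7}). Verdict: terminating. With -3 upstairs the series is a 4-term polynomial sum; evaluated term by term. Value: \frac{415346}{42875}.

Key observation: t_0 = \frac{10}{7} here, and the constant factors (C = 10/7, x = -6/7) combine into one prefactor.
Consecutive-term ratio: r(k) = -\frac{6}{7} * (k-3) (k-\frac{3}{5}) / [(k-\frac{3}{4}) (k+1)] - rational in k. x = -\frac{6}{7}; t_0 = \frac{10}{7}; negate the roots.


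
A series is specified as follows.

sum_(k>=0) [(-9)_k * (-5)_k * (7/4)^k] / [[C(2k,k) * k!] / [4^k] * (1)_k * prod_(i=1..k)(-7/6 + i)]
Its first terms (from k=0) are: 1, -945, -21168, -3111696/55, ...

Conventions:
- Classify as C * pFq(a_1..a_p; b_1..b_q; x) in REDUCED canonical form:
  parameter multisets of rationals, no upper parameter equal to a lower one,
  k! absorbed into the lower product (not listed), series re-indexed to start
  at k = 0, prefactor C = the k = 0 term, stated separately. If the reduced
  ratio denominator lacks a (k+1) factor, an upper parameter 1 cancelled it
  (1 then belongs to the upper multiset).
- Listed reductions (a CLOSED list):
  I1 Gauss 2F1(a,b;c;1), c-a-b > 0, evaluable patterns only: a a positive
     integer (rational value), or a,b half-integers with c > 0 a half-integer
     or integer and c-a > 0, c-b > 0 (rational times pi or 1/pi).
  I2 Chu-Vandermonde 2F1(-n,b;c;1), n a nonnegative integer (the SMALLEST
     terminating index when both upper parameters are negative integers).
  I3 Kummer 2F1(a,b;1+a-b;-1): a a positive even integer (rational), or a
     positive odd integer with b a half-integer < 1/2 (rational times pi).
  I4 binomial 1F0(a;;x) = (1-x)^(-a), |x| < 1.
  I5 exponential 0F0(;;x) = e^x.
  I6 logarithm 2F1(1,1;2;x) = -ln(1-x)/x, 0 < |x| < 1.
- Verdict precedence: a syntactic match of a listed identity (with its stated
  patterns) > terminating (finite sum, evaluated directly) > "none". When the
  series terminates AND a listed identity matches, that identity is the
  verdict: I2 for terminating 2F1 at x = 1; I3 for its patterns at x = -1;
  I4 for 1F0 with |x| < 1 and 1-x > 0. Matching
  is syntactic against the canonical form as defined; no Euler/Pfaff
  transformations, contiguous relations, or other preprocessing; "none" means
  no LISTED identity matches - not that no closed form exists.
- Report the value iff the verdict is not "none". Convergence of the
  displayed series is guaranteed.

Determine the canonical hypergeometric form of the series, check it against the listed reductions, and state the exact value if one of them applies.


At argument 7/4: a 2F2 with upper {-9, -5}, lower {-1/6, 1/2}, scaled by C = 1. Verdict: terminating. With -5 upstairs the series is a 6-term polynomial sum; evaluated term by term. Its exact value is -2401658384/21505.

The tell: with t_0 = 1, the lower running product (C = 1) is a rising factorial.
Term ratio: r(k) = (7/4) * (k-9) (k-5) / [(k-1/6) (k+1/2) (k+1)] - poly over poly, x = (7/4) from leading terms; C = 1 at k = 0.


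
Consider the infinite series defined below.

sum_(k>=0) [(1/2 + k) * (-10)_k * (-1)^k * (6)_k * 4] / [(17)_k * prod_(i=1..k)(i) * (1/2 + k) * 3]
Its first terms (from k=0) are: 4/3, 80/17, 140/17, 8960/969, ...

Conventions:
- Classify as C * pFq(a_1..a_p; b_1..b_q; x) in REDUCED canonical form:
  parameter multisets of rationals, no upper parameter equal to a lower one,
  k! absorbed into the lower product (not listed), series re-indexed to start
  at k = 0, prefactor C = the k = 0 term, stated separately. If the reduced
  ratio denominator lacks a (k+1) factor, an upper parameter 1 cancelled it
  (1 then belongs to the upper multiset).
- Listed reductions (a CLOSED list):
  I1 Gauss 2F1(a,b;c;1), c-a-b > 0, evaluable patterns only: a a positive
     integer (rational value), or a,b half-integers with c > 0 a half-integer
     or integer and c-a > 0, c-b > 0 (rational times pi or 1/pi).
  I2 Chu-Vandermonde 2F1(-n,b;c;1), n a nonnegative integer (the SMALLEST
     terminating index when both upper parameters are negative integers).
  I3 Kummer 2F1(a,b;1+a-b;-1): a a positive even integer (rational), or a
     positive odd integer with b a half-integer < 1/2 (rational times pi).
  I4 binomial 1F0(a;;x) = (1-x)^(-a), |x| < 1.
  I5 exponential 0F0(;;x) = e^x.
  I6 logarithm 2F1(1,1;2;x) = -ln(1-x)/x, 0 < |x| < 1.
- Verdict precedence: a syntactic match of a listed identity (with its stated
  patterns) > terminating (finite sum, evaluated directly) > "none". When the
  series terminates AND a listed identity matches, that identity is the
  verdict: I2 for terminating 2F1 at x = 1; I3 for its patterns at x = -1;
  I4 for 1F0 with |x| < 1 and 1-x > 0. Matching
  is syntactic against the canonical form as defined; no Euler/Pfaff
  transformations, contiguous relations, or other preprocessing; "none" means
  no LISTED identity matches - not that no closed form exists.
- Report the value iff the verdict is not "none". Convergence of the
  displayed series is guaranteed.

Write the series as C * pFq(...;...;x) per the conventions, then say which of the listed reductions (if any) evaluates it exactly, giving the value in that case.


Structural cue: from the first term 4/3: striking the common factor k + 1/2 reduces the term (C = 4/3).
Consecutive-term ratio: r(k) = (-1) * (k-10) (k+6) / [(k+17) (k+1)] - rational; roots negated = parameters, x = (-1), C = 4/3.

The series (x = -1) is 2F1: upper {-10, 6}, lower {17}, prefactor 4/3. Verdict (x = -1): Kummer's theorem (I3) applies (x = -1; c = 17 equals 1+a-b for upper {-10, 6}: listed pattern). Its exact value is 112/3.


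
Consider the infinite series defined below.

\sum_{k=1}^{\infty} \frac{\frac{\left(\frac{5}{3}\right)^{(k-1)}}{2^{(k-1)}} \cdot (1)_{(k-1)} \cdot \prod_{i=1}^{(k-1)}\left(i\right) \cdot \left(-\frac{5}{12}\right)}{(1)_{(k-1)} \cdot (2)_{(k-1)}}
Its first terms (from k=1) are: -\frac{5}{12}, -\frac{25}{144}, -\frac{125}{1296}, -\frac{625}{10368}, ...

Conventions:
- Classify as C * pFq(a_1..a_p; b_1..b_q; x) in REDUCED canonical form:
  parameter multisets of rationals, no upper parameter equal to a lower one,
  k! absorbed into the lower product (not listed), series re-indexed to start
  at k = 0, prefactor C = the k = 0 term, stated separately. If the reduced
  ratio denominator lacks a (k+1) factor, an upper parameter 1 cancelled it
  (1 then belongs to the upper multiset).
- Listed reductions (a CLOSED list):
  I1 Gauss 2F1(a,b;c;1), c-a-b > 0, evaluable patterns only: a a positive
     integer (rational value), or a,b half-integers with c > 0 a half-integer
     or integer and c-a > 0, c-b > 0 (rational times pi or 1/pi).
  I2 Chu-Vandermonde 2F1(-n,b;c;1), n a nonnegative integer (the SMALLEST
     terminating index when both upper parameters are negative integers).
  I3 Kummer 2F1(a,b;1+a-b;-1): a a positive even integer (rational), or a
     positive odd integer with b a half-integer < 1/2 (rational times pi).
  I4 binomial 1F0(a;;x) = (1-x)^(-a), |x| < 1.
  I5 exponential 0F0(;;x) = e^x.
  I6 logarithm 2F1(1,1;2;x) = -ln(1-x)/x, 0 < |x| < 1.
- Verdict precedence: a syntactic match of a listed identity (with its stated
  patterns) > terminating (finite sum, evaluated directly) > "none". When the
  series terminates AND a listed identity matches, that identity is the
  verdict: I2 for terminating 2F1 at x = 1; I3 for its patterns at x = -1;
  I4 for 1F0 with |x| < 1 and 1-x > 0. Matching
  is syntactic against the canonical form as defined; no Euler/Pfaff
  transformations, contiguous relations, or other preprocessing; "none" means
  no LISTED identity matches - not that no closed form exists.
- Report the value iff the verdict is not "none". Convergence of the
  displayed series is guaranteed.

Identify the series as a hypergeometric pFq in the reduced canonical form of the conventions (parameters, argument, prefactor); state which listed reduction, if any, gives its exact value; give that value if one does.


With C = -\frac{5}{12}: the canonical form is 2F1(1, 1; 2; \frac{5}{6}). Verdict at x = \frac{5}{6}: logarithm (I6) matches (the logarithm: parameters (1,1;2), x = \frac{5}{6}). Hence: \frac{1}{2} \cdot \ln\left(\frac{1}{6}\right).

Structural cue: from the first term -\frac{5}{12}: (1)_k (C = -5/12) is k! itself.
Consecutive-term ratio: r(k) = \frac{5}{6} * (k+1) (k+1) / [(k+2) (k+1)] - poly over poly, x = \frac{5}{6} from leading terms; C = -\frac{5}{12} at k = 0.


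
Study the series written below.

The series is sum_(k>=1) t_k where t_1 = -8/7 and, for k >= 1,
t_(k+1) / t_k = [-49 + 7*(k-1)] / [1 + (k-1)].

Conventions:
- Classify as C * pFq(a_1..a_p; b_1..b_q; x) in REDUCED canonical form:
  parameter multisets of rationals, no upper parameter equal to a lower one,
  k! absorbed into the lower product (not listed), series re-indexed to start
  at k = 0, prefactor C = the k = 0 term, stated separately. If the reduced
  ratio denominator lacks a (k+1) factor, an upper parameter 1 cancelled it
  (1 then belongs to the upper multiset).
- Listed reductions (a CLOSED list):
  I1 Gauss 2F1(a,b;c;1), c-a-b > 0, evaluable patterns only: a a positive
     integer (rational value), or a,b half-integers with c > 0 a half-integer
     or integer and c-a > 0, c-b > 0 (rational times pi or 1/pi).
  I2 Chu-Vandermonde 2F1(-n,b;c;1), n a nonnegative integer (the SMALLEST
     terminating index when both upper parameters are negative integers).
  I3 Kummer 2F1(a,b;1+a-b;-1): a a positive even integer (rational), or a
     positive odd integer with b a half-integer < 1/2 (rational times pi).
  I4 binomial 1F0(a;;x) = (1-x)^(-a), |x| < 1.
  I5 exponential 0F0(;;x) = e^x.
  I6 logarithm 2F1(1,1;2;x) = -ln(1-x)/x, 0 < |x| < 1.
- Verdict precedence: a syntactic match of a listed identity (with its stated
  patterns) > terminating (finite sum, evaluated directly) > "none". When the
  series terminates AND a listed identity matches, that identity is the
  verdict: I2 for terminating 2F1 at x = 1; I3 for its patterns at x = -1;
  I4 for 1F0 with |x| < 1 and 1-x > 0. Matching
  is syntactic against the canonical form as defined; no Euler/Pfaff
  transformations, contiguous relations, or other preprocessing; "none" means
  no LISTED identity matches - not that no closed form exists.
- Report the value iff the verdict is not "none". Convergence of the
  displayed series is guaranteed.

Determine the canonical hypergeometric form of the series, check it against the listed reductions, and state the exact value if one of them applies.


Key observation: t_0 = -8/7 here, and the expanded ratio factors over Q; C = -8/7, x = 7, roots give parameters.
Step ratio: r(k) = 7 * (k-7) / [(k+1)] - poly over poly, x = 7 from leading terms; C = -8/7 at k = 0.

The series (x = 7) is 1F0: upper {-7}, lower {-}, prefactor -8/7. Verdict: terminating at k = 7: the factor (-7)_k kills every later term; summing the 8 survivors is exact. Value: 2239488/7.
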